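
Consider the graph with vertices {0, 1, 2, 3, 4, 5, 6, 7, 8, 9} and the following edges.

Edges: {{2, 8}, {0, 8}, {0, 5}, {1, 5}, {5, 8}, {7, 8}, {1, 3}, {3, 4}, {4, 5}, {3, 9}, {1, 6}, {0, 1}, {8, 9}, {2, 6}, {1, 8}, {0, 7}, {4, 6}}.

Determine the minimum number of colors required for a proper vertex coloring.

0, 1, 5, 8 are mutually adjacent (a clique of size 4), so at least 4 colors are needed.
4 colors suffice: color red → {3, 6, 8}; color blue → {1, 2, 4, 7, 9}; color green → {0}; color yellow → {5}. No two adjacent vertices share a color.

4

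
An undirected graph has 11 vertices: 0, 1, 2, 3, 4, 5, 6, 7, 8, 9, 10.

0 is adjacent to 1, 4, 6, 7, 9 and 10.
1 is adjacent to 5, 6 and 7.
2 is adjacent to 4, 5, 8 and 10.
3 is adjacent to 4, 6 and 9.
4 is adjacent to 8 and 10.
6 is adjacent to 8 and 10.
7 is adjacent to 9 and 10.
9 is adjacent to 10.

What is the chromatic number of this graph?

0, 7, 9, 10 form a clique, so at least 4 colors are needed.
4 colors suffice: color a → {1, 3, 8, 10}; color b → {0, 2}; color c → {4, 5, 6, 9}; color d → {7}. Every edge joins two different colors.

4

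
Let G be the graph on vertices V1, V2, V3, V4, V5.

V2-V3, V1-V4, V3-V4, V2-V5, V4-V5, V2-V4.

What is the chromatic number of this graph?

3

V2, V4, V5 form a triangle, so at least 3 colors are needed.
3 colors suffice: color 1 → {V4}; color 2 → {V1, V2}; color 3 → {V3, V5}. Each edge has distinct colors on its endpoints.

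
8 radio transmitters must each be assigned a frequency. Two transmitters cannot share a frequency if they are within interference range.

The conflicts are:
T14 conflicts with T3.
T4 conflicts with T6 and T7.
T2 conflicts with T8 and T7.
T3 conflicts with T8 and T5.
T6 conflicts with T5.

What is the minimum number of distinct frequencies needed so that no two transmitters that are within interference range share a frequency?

The cycle T8-T2-T7-T4-T6-T5-T3-T8 has odd length 7, so it cannot be 2-colored; at least 3 frequencies are needed.
3 frequencies suffice: frequency 1 → {T4, T2, T3}; frequency 2 → {T14, T8, T5, T7}; frequency 3 → {T6}. Each listed conflict is separated.

3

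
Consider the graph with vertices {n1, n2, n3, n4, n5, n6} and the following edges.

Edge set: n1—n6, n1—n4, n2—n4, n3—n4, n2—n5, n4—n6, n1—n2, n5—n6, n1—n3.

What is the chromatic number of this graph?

n1, n2, n4 are mutually adjacent, so at least 3 colors are needed.
A valid assignment using 3 colors: n1=red, n2=green, n3=green, n4=blue, n5=red, n6=green. Every edge joins two different colors.

3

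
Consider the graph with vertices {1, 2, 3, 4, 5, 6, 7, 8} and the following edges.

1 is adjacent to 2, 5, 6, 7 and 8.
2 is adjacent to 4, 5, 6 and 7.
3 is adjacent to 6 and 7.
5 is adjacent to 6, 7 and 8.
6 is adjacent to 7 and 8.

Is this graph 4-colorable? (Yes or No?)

1, 2, 5, 6, 7 are mutually adjacent (a clique of size 5), so at least 5 colors are needed.
So 4 colors are not enough.

No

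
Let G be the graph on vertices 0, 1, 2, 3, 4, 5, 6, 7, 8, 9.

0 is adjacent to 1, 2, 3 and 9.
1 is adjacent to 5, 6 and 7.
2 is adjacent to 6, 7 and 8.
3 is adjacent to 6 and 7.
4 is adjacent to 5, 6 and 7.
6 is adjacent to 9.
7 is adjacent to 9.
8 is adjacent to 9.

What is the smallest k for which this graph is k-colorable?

2

8 and 9 are adjacent, so at least 2 colors are needed.
2 colors suffice: color red → {0, 5, 6, 7, 8}; color blue → {1, 2, 3, 4, 9}. Each edge has distinct colors on its endpoints.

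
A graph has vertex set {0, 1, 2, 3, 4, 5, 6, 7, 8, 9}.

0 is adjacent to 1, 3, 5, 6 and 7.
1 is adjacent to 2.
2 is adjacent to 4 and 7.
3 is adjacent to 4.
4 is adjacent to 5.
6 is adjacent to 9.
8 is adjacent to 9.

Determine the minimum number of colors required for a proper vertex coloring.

3

The cycle 2-7-0-3-4-2 has odd length 5, so it cannot be 2-colored; at least 3 colors are needed.
One proper 3-coloring: 0=red, 1=blue, 2=red, 3=green, 4=blue, 5=green, 6=blue, 7=blue, 8=blue, 9=red. Every edge joins two different colors.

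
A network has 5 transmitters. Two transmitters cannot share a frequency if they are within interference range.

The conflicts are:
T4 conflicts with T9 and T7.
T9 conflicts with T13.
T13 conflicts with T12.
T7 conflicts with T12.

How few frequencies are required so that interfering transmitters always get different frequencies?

3

The cycle T13-T12-T7-T4-T9-T13 has odd length 5, so it cannot be 2-colored; at least 3 frequencies are needed.
3 frequencies suffice: frequency 1 → {T9, T7}; frequency 2 → {T4, T12}; frequency 3 → {T13}. No two conflicting transmitters share a frequency.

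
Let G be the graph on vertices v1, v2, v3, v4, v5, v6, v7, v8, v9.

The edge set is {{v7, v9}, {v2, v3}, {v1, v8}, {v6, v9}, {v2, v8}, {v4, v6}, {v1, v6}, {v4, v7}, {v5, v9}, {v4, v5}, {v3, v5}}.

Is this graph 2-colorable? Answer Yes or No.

The cycle v2-v3-v5-v4-v6-v1-v8-v2 has odd length 7, so it cannot be 2-colored; at least 3 colors are needed.
So 2 colors are not enough.

No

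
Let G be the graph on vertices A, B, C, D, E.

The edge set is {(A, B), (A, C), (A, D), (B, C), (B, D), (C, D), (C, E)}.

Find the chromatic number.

A, B, C, D form a clique, so at least 4 colors are needed.
4 colors suffice: A=yellow, B=green, C=red, D=blue, E=blue. Every edge joins two different colors.

4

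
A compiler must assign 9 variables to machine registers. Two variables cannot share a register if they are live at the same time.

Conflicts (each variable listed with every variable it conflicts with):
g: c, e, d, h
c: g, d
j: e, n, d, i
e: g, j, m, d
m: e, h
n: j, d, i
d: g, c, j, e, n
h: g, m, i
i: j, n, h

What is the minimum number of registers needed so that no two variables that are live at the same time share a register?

3

j, n, i all conflict with each other, so at least 3 registers are needed.
3 registers suffice: register 1 → {m, d, i}; register 2 → {g, j}; register 3 → {c, e, n, h}. Each listed conflict is separated.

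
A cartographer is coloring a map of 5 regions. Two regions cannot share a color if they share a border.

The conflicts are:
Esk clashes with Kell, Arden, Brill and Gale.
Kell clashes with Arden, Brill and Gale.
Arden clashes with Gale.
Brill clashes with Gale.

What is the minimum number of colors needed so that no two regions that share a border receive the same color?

4

Esk, Kell, Arden, Gale all conflict with each other, so at least 4 colors are needed.
One proper 4-coloring: Esk=2, Kell=3, Arden=4, Brill=4, Gale=1. Every pair that conflicts lands in different colors.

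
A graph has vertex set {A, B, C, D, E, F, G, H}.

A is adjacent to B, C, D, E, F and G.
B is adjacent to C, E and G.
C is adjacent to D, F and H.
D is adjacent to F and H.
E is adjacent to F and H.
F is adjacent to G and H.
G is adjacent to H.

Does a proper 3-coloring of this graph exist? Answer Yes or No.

A, C, D, F are mutually adjacent (a clique of size 4), so at least 4 colors are needed.
So 3 colors are not enough.

No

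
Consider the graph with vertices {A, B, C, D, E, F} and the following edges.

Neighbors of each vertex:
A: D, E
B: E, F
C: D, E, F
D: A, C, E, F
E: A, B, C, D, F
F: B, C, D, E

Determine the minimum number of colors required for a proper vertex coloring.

C, D, E, F form a clique, so at least 4 colors are needed.
One proper 4-coloring: A=2, B=3, C=4, D=3, E=1, F=2. Each edge has distinct colors on its endpoints.

4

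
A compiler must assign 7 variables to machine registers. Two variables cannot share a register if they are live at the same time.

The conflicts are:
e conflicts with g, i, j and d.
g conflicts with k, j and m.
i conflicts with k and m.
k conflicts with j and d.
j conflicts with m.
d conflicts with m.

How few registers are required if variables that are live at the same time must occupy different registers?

3

e, g, j all conflict with each other, so at least 3 registers are needed.
3 registers suffice: e=2, g=3, i=1, k=2, j=1, d=1, m=2. Every pair that conflicts lands in different registers.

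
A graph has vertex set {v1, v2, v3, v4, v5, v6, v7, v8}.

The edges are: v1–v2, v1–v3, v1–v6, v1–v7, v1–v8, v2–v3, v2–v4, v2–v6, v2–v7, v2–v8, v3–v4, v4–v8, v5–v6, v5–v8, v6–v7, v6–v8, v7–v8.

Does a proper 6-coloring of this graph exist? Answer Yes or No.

The chromatic number is 5. v1, v2, v6, v7, v8 are mutually adjacent (a clique of size 5), so at least 5 colors are needed.
One proper 5-coloring: v1=4, v2=2, v3=1, v4=3, v5=2, v6=3, v7=5, v8=1.
Since 6 ≥ 5, a proper 6-coloring certainly exists.

Yes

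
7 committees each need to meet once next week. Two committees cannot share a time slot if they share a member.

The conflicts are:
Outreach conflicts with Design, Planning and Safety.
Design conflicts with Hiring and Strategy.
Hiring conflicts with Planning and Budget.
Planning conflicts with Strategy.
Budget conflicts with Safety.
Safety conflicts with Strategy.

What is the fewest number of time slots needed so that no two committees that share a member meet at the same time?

3

The cycle Budget-Safety-Strategy-Design-Hiring-Budget has odd length 5, so it cannot be 2-colored; at least 3 time slots are needed.
Using 3 time slots: Outreach=1, Design=2, Hiring=1, Planning=2, Budget=3, Safety=2, Strategy=1. No two conflicting committees share a time slot.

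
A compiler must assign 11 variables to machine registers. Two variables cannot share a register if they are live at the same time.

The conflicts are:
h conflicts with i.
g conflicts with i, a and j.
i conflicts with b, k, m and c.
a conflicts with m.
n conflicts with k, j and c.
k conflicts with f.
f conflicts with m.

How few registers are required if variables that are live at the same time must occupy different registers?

The cycle j-g-i-c-n-j has odd length 5, so it cannot be 2-colored; at least 3 registers are needed.
A valid assignment using 3 registers: h=2, g=2, i=1, a=1, b=2, n=1, k=2, f=1, j=3, m=2, c=2. Every pair that conflicts lands in different registers.

3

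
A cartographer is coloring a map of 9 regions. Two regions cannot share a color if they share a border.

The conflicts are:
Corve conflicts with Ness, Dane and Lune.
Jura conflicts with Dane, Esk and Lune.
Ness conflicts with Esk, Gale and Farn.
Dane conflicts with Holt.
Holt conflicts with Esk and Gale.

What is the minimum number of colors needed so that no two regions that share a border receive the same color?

3

The cycle Holt-Gale-Ness-Corve-Dane-Holt has odd length 5, so it cannot be 2-colored; at least 3 colors are needed.
3 colors suffice: color 1 → {Jura, Ness, Holt}; color 2 → {Dane, Esk, Gale, Farn, Lune}; color 3 → {Corve}. No two conflicting regions share a color.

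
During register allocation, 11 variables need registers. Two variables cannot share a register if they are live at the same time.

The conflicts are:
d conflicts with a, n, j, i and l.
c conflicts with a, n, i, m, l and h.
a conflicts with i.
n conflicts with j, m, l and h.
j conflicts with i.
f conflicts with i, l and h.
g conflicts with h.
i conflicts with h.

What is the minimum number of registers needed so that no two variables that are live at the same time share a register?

f, i, h pairwise conflict, so at least 3 registers are needed.
A valid assignment using 3 registers: d=1, c=1, a=3, n=2, j=3, f=1, g=1, i=2, m=3, l=3, h=3. Every pair that conflicts lands in different registers.

3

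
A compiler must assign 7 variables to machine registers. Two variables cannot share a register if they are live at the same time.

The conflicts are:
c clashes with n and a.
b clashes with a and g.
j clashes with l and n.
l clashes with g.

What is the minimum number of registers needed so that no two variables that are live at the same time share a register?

3

The cycle j-n-c-a-b-g-l-j has odd length 7, so it cannot be 2-colored; at least 3 registers are needed.
3 registers suffice: c=2, b=3, j=2, l=1, n=1, a=1, g=2. No two conflicting variables share a register.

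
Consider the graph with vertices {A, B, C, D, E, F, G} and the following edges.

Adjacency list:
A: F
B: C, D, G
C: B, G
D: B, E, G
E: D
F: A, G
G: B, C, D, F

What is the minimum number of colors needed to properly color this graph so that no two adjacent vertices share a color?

B, D, G are mutually adjacent, so at least 3 colors are needed.
3 colors suffice: color 1 → {A, E, G}; color 2 → {C, D, F}; color 3 → {B}. No two adjacent vertices share a color.

3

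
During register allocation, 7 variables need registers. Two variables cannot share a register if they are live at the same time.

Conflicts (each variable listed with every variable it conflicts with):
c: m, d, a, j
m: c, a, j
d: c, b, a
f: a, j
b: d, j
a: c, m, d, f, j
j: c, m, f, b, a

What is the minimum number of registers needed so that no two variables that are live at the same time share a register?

c, m, a, j are mutually in conflict, so at least 4 registers are needed.
4 registers suffice: register 1 → {b, a}; register 2 → {d, j}; register 3 → {c, f}; register 4 → {m}. Every pair that conflicts lands in different registers.

4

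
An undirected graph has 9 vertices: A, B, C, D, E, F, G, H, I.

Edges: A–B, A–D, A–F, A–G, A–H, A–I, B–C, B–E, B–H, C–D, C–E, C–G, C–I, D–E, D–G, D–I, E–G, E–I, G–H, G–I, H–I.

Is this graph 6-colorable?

Yes

The chromatic number is 5. C, D, E, G, I are mutually adjacent (a clique of size 5), so at least 5 colors are needed.
One proper 5-coloring: A=2, B=1, C=2, D=4, E=5, F=1, G=1, H=4, I=3.
Since 6 ≥ 5, a proper 6-coloring certainly exists.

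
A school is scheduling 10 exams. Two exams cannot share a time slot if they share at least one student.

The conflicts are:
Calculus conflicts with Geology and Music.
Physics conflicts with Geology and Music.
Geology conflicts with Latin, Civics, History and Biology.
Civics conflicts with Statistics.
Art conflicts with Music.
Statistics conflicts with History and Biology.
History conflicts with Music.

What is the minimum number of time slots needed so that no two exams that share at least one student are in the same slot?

Statistics and History conflict, so at least 2 time slots are needed.
2 time slots suffice: time slot 1 → {Geology, Statistics, Music}; time slot 2 → {Calculus, Physics, Latin, Civics, Art, History, Biology}. Each listed conflict is separated.

2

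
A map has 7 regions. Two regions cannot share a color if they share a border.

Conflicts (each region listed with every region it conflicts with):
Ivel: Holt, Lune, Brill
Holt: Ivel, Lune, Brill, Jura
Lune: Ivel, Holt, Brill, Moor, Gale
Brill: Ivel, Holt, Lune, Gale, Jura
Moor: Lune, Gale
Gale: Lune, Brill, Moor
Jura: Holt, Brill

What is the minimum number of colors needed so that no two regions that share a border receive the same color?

Ivel, Holt, Lune, Brill are mutually in conflict, so at least 4 colors are needed.
4 colors suffice: color 1 → {Lune, Jura}; color 2 → {Brill, Moor}; color 3 → {Holt, Gale}; color 4 → {Ivel}. Each listed conflict is separated.

4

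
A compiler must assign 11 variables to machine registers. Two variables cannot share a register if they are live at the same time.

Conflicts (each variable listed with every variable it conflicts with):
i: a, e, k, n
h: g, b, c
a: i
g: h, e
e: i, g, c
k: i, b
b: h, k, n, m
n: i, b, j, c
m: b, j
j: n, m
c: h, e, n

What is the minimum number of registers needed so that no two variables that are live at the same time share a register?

2

h and c conflict, so at least 2 registers are needed.
2 registers suffice: register 1 → {i, g, b, j, c}; register 2 → {h, a, e, k, n, m}. Each listed conflict is separated.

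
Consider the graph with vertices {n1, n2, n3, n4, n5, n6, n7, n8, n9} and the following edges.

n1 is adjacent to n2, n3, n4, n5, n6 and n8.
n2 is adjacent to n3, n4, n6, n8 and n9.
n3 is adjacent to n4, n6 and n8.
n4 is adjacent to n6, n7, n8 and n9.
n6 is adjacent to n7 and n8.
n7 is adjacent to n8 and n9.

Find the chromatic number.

6

n1, n2, n3, n4, n6, n8 form a clique, so at least 6 colors are needed.
6 colors suffice: color 1 → {n4, n5}; color 2 → {n1, n7}; color 3 → {n6, n9}; color 4 → {n8}; color 5 → {n2}; color 6 → {n3}. Each edge has distinct colors on its endpoints.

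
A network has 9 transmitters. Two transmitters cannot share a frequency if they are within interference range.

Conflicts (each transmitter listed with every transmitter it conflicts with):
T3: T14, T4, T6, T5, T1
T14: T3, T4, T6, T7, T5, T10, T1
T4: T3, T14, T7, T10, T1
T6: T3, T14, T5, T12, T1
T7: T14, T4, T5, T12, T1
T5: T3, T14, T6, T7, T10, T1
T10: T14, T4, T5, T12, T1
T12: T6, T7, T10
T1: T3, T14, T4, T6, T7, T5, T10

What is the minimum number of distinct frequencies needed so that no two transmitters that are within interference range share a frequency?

5

T3, T14, T6, T5, T1 pairwise conflict, so at least 5 frequencies are needed.
5 frequencies suffice: frequency 1 → {T14, T12}; frequency 2 → {T1}; frequency 3 → {T4, T5}; frequency 4 → {T6, T7, T10}; frequency 5 → {T3}. Each listed conflict is separated.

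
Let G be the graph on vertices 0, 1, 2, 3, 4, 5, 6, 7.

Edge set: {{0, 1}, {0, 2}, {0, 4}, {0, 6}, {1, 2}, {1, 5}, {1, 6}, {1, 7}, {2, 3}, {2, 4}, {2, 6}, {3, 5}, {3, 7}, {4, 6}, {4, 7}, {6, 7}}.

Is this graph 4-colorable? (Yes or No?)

The chromatic number is 4. 0, 2, 4, 6 are pairwise adjacent (a clique of size 4), so at least 4 colors are needed.
4 colors suffice: color red → {2, 5, 7}; color blue → {3, 6}; color green → {1, 4}; color yellow → {0}.
That is already a proper 4-coloring.

Yes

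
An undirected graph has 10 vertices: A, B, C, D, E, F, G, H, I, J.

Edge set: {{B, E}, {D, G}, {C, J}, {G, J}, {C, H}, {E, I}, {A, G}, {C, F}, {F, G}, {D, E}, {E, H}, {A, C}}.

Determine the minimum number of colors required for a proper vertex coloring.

G and J are adjacent, so at least 2 colors are needed.
A valid assignment using 2 colors: A=2, B=2, C=1, D=2, E=1, F=2, G=1, H=2, I=2, J=2. No two adjacent vertices share a color.

2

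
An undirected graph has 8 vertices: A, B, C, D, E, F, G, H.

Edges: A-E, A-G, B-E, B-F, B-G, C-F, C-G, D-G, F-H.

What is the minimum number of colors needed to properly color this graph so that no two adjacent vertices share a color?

2

B and E are adjacent, so at least 2 colors are needed.
A valid assignment using 2 colors: A=2, B=2, C=2, D=2, E=1, F=1, G=1, H=2. Every edge joins two different colors.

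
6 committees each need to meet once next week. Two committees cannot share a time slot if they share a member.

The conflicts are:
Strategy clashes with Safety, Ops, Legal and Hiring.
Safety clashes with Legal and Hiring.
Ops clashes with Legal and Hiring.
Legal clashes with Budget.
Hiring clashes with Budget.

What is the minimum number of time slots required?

Strategy, Safety, Legal pairwise conflict, so at least 3 time slots are needed.
3 time slots suffice: time slot 1 → {Strategy, Budget}; time slot 2 → {Legal, Hiring}; time slot 3 → {Safety, Ops}. No two conflicting committees share a time slot.

3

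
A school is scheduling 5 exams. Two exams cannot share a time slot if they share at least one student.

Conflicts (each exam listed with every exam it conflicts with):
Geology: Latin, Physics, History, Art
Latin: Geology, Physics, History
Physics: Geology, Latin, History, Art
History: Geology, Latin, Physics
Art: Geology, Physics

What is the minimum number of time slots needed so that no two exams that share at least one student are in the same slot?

Geology, Latin, Physics, History all conflict with each other, so at least 4 time slots are needed.
Using 4 time slots: Geology=2, Latin=4, Physics=1, History=3, Art=3. No two conflicting exams share a time slot.

4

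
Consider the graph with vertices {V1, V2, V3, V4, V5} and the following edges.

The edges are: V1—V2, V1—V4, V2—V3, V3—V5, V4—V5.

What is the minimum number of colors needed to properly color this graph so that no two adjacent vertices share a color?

3

The cycle V5-V4-V1-V2-V3-V5 has odd length 5, so it cannot be 2-colored; at least 3 colors are needed.
3 colors suffice: color red → {V1, V5}; color blue → {V3, V4}; color green → {V2}. Every edge joins two different colors.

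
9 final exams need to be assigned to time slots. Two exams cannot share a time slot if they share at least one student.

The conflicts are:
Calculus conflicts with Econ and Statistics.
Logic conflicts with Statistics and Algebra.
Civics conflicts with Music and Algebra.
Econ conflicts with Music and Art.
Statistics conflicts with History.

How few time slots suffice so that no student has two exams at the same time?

The cycle Calculus-Econ-Music-Civics-Algebra-Logic-Statistics-Calculus has odd length 7, so it cannot be 2-colored; at least 3 time slots are needed.
3 time slots suffice: time slot 1 → {Civics, Econ, Statistics}; time slot 2 → {Calculus, Logic, Music, History, Art}; time slot 3 → {Algebra}. No two conflicting exams share a time slot.

3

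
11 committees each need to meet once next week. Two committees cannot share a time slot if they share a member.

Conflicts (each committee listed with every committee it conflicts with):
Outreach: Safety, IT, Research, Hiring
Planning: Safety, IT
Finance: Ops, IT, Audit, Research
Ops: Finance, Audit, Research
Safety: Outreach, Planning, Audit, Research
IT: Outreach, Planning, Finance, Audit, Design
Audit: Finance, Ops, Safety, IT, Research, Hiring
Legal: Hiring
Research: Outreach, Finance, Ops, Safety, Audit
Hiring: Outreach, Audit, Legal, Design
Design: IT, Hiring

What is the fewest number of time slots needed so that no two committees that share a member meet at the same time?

4

Finance, Ops, Audit, Research are mutually in conflict, so at least 4 time slots are needed.
4 time slots suffice: time slot 1 → {Outreach, Planning, Audit, Legal, Design}; time slot 2 → {IT, Research, Hiring}; time slot 3 → {Finance, Safety}; time slot 4 → {Ops}. No two conflicting committees share a time slot.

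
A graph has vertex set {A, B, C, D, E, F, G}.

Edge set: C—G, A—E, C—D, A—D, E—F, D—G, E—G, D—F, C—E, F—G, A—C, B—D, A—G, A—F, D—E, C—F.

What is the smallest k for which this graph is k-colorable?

6

A, C, D, E, F, G are mutually adjacent (a clique of size 6), so at least 6 colors are needed.
6 colors suffice: A=5, B=2, C=6, D=1, E=4, F=3, G=2. Each edge has distinct colors on its endpoints.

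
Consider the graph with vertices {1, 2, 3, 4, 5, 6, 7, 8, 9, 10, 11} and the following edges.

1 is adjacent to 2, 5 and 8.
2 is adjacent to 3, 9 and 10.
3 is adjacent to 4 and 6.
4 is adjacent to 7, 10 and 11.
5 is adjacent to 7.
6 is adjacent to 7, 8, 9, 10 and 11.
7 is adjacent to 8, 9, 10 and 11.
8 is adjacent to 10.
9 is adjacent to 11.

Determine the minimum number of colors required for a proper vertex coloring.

4

6, 7, 9, 11 are mutually adjacent (a clique of size 4), so at least 4 colors are needed.
4 colors suffice: color red → {2, 7}; color blue → {1, 4, 6}; color green → {3, 5, 9, 10}; color yellow → {8, 11}. Each edge has distinct colors on its endpoints.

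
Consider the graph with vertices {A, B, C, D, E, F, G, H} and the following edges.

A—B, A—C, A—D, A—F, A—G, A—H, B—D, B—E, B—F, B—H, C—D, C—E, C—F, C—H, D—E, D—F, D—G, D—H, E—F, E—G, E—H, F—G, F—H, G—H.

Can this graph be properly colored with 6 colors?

The chromatic number is 5. A, C, D, F, H are mutually adjacent (a clique of size 5), so at least 5 colors are needed.
5 colors suffice: color red → {D}; color blue → {F}; color green → {H}; color yellow → {A, E}; color purple → {B, C, G}.
Since 6 ≥ 5, a proper 6-coloring certainly exists.

Yes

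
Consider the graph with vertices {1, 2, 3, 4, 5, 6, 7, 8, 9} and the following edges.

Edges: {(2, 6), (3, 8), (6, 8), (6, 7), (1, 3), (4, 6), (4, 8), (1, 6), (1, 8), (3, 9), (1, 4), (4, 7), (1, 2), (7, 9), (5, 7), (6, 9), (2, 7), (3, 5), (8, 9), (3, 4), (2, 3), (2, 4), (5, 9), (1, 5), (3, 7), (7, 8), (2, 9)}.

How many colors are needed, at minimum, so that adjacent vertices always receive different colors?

4

2, 6, 7, 9 are mutually adjacent (a clique of size 4), so at least 4 colors are needed.
4 colors suffice: color a → {1, 7}; color b → {3, 6}; color c → {4, 9}; color d → {2, 5, 8}. Each edge has distinct colors on its endpoints.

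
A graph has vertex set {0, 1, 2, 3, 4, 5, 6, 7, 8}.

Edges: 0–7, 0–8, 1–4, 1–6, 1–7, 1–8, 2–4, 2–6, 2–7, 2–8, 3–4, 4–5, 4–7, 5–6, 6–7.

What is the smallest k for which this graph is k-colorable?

3

2, 4, 7 are mutually adjacent, so at least 3 colors are needed.
3 colors suffice: color a → {3, 5, 7, 8}; color b → {0, 4, 6}; color c → {1, 2}. No two adjacent vertices share a color.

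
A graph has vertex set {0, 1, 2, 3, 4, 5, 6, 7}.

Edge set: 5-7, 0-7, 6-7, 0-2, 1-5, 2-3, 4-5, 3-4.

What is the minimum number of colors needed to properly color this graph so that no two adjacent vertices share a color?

2

5 and 7 are adjacent, so at least 2 colors are needed.
One proper 2-coloring: 0=a, 1=b, 2=b, 3=a, 4=b, 5=a, 6=a, 7=b. Each edge has distinct colors on its endpoints.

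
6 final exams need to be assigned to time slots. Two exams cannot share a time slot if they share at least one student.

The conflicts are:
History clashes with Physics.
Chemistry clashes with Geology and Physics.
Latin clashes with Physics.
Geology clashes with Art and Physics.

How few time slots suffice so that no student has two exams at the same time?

3

Chemistry, Geology, Physics all conflict with each other, so at least 3 time slots are needed.
3 time slots suffice: time slot 1 → {Art, Physics}; time slot 2 → {History, Latin, Geology}; time slot 3 → {Chemistry}. No two conflicting exams share a time slot.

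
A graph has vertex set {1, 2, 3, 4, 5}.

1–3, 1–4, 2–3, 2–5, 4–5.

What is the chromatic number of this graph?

The cycle 1-4-5-2-3-1 has odd length 5, so it cannot be 2-colored; at least 3 colors are needed.
One proper 3-coloring: 1=green, 2=blue, 3=red, 4=blue, 5=red. No two adjacent vertices share a color.

3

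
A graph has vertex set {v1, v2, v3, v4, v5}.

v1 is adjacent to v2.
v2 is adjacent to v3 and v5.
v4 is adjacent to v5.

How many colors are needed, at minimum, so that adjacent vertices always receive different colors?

2

v2 and v5 are adjacent, so at least 2 colors are needed.
2 colors suffice: color 1 → {v2, v4}; color 2 → {v1, v3, v5}. Every edge joins two different colors.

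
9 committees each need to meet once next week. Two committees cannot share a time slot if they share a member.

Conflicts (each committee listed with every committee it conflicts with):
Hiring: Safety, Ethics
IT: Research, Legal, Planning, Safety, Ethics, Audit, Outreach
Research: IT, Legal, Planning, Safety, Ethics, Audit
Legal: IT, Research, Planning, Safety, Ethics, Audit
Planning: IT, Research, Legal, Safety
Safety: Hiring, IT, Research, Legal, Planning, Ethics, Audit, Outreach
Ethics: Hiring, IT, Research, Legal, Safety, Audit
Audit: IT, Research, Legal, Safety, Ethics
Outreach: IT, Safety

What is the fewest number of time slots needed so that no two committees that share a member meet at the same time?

IT, Research, Legal, Safety, Ethics, Audit pairwise conflict, so at least 6 time slots are needed.
6 time slots suffice: time slot 1 → {Safety}; time slot 2 → {Hiring, IT}; time slot 3 → {Legal, Outreach}; time slot 4 → {Research}; time slot 5 → {Planning, Ethics}; time slot 6 → {Audit}. Every pair that conflicts lands in different time slots.

6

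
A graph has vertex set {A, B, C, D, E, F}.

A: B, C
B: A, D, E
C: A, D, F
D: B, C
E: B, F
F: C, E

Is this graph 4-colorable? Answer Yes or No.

Yes

The chromatic number is 3. The cycle F-C-A-B-E-F has odd length 5, so it cannot be 2-colored; at least 3 colors are needed.
3 colors suffice: color red → {B, C}; color blue → {A, D, F}; color green → {E}.
Since 4 ≥ 3, a proper 4-coloring certainly exists.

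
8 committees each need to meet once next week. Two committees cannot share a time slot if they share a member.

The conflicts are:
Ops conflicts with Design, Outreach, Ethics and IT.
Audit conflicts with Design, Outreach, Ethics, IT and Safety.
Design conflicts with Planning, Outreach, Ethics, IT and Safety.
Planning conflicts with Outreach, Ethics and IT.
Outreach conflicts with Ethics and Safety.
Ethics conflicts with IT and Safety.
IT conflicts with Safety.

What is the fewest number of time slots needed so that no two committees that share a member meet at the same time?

5

Audit, Design, Ethics, IT, Safety are mutually in conflict, so at least 5 time slots are needed.
5 time slots suffice: time slot 1 → {Design}; time slot 2 → {Ethics}; time slot 3 → {Outreach, IT}; time slot 4 → {Ops, Audit, Planning}; time slot 5 → {Safety}. Every pair that conflicts lands in different time slots.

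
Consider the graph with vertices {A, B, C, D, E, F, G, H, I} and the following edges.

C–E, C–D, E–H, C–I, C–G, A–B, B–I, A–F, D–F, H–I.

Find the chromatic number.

A and B are adjacent, so at least 2 colors are needed.
A valid assignment using 2 colors: A=2, B=1, C=1, D=2, E=2, F=1, G=2, H=1, I=2. Each edge has distinct colors on its endpoints.

2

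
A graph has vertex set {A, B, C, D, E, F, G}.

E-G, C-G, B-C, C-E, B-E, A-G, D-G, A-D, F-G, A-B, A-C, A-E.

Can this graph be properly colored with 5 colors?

Yes

The chromatic number is 4. A, B, C, E form a clique, so at least 4 colors are needed.
4 colors suffice: color red → {B, G}; color blue → {A, F}; color green → {C, D}; color yellow → {E}.
Since 5 ≥ 4, a proper 5-coloring certainly exists.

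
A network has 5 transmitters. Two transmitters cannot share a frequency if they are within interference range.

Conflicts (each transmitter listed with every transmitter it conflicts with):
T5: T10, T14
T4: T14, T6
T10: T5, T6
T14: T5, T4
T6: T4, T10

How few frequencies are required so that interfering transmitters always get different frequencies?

3

The cycle T6-T10-T5-T14-T4-T6 has odd length 5, so it cannot be 2-colored; at least 3 frequencies are needed.
A valid assignment using 3 frequencies: T5=1, T4=3, T10=2, T14=2, T6=1. No two conflicting transmitters share a frequency.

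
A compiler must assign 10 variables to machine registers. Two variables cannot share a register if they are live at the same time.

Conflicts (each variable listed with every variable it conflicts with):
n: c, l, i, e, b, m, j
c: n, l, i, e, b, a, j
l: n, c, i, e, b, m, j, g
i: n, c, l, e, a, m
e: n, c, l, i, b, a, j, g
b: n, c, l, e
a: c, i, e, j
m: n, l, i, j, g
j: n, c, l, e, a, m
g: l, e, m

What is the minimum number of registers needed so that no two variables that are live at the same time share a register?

5

n, c, l, e, b pairwise conflict, so at least 5 registers are needed.
A valid assignment using 5 registers: n=4, c=3, l=2, i=5, e=1, b=5, a=2, m=1, j=5, g=3. Each listed conflict is separated.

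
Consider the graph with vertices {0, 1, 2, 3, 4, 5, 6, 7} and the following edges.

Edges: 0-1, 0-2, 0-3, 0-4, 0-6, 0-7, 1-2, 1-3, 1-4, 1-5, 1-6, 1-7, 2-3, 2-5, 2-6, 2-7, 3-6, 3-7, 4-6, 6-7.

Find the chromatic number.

0, 1, 2, 3, 6, 7 form a clique, so at least 6 colors are needed.
6 colors suffice: color red → {1}; color blue → {2, 4}; color green → {5, 6}; color yellow → {0}; color purple → {3}; color orange → {7}. Every edge joins two different colors.

6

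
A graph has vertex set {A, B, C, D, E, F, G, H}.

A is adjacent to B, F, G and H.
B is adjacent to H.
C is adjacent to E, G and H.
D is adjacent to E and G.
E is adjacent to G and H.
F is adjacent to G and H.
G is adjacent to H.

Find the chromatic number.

4

C, E, G, H are mutually adjacent (a clique of size 4), so at least 4 colors are needed.
4 colors suffice: A=green, B=red, C=yellow, D=blue, E=green, F=yellow, G=red, H=blue. Each edge has distinct colors on its endpoints.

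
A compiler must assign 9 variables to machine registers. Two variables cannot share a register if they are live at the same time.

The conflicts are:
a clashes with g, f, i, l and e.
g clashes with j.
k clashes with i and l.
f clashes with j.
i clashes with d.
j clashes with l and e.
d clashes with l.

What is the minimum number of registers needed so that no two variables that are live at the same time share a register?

a and e conflict, so at least 2 registers are needed.
Using 2 registers: a=1, g=2, k=1, f=2, i=2, j=1, d=1, l=2, e=2. No two conflicting variables share a register.

2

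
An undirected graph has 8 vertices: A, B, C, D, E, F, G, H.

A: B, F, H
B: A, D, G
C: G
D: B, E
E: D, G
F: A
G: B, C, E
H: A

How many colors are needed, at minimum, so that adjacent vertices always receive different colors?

2

C and G are adjacent, so at least 2 colors are needed.
2 colors suffice: A=2, B=1, C=1, D=2, E=1, F=1, G=2, H=1. Every edge joins two different colors.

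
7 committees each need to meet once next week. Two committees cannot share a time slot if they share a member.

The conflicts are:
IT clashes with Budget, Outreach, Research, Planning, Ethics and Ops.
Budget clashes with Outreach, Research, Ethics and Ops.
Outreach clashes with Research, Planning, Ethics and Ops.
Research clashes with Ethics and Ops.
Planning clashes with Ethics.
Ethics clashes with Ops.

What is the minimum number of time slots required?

6

IT, Budget, Outreach, Research, Ethics, Ops pairwise conflict, so at least 6 time slots are needed.
6 time slots suffice: time slot 1 → {IT}; time slot 2 → {Ethics}; time slot 3 → {Outreach}; time slot 4 → {Planning, Ops}; time slot 5 → {Budget}; time slot 6 → {Research}. No two conflicting committees share a time slot.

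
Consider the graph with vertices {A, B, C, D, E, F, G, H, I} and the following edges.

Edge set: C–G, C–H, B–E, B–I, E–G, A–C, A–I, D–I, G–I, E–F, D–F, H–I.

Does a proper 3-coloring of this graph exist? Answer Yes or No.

The chromatic number is 3. The cycle I-D-F-E-G-I has odd length 5, so it cannot be 2-colored; at least 3 colors are needed.
3 colors suffice: A=2, B=2, C=1, D=3, E=1, F=2, G=2, H=2, I=1.
That is already a proper 3-coloring.

Yes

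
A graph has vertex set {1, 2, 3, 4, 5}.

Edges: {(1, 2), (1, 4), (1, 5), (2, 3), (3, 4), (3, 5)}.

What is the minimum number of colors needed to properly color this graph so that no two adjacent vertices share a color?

2

3 and 4 are adjacent, so at least 2 colors are needed.
2 colors suffice: color a → {1, 3}; color b → {2, 4, 5}. No two adjacent vertices share a color.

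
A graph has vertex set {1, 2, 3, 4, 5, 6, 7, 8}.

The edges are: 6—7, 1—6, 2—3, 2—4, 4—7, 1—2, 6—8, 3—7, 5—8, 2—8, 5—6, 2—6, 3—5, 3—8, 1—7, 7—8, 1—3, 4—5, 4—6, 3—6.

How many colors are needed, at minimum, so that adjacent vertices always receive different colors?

3, 6, 7, 8 form a clique, so at least 4 colors are needed.
A valid assignment using 4 colors: 1=green, 2=yellow, 3=blue, 4=blue, 5=yellow, 6=red, 7=yellow, 8=green. Every edge joins two different colors.

4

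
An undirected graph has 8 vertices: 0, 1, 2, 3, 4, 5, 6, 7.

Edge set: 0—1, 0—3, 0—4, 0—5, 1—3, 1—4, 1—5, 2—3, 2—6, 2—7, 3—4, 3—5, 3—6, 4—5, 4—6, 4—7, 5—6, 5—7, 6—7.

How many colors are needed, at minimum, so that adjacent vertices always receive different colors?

0, 1, 3, 4, 5 are mutually adjacent (a clique of size 5), so at least 5 colors are needed.
5 colors suffice: color a → {2, 5}; color b → {3, 7}; color c → {4}; color d → {0, 6}; color e → {1}. Each edge has distinct colors on its endpoints.

5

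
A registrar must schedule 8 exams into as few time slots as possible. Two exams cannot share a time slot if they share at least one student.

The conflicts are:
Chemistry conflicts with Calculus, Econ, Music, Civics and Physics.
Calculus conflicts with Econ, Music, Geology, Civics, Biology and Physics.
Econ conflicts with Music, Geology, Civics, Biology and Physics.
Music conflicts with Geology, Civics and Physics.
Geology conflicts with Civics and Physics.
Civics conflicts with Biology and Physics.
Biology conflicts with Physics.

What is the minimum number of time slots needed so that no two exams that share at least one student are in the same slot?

Calculus, Econ, Music, Geology, Civics, Physics pairwise conflict, so at least 6 time slots are needed.
6 time slots suffice: time slot 1 → {Econ}; time slot 2 → {Civics}; time slot 3 → {Calculus}; time slot 4 → {Physics}; time slot 5 → {Music, Biology}; time slot 6 → {Chemistry, Geology}. No two conflicting exams share a time slot.

6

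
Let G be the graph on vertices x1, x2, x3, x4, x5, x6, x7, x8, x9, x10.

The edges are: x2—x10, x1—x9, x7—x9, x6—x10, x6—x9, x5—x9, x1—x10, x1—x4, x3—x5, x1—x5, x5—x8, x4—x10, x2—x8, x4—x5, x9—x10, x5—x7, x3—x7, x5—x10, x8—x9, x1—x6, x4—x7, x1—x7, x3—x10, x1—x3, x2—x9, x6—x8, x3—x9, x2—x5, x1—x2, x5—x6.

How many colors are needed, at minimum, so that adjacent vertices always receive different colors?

5

x1, x5, x6, x9, x10 are mutually adjacent (a clique of size 5), so at least 5 colors are needed.
5 colors suffice: color 1 → {x5}; color 2 → {x4, x9}; color 3 → {x1, x8}; color 4 → {x7, x10}; color 5 → {x2, x3, x6}. Every edge joins two different colors.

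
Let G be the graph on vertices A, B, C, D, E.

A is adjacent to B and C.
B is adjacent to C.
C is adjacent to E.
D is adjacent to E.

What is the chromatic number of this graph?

A, B, C form a triangle, so at least 3 colors are needed.
A valid assignment using 3 colors: A=3, B=2, C=1, D=1, E=2. Every edge joins two different colors.

3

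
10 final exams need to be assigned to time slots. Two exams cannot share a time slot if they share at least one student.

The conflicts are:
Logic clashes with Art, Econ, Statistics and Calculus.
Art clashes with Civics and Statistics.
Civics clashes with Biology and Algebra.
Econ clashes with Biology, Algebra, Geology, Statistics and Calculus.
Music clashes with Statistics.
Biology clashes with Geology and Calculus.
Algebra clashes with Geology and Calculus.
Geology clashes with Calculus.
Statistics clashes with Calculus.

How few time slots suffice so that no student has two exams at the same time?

Logic, Econ, Statistics, Calculus are mutually in conflict, so at least 4 time slots are needed.
Using 4 time slots: Logic=4, Art=2, Civics=1, Econ=2, Music=1, Biology=3, Algebra=3, Geology=4, Statistics=3, Calculus=1. Every pair that conflicts lands in different time slots.

4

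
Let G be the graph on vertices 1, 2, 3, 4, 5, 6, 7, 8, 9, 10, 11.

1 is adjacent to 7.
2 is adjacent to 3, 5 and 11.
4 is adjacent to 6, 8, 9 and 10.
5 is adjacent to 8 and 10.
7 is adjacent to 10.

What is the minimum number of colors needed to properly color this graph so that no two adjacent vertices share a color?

2

2 and 11 are adjacent, so at least 2 colors are needed.
One proper 2-coloring: 1=blue, 2=blue, 3=red, 4=red, 5=red, 6=blue, 7=red, 8=blue, 9=blue, 10=blue, 11=red. No two adjacent vertices share a color.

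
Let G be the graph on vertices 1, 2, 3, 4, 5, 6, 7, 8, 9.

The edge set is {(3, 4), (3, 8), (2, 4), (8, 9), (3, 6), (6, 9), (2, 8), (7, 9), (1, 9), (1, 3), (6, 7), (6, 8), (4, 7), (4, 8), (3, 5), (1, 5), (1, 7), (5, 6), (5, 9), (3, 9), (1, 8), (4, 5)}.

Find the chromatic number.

4

1, 3, 8, 9 form a clique, so at least 4 colors are needed.
A valid assignment using 4 colors: 1=d, 2=c, 3=c, 4=b, 5=a, 6=d, 7=a, 8=a, 9=b. No two adjacent vertices share a color.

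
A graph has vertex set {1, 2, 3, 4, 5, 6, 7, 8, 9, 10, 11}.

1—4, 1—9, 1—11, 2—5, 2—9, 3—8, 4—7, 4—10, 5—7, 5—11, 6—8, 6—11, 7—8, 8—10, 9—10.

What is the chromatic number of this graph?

The cycle 11-5-2-9-1-11 has odd length 5, so it cannot be 2-colored; at least 3 colors are needed.
A valid assignment using 3 colors: 1=green, 2=blue, 3=blue, 4=red, 5=red, 6=green, 7=blue, 8=red, 9=red, 10=blue, 11=blue. Every edge joins two different colors.

3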